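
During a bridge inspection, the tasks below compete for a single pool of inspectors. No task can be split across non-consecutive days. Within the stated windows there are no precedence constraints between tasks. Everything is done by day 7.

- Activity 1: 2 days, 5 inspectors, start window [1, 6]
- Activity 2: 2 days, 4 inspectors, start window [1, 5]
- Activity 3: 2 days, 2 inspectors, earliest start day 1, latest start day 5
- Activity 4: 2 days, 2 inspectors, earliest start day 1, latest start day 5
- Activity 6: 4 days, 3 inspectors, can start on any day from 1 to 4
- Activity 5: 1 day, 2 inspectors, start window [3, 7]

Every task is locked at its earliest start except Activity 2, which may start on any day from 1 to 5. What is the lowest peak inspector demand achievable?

12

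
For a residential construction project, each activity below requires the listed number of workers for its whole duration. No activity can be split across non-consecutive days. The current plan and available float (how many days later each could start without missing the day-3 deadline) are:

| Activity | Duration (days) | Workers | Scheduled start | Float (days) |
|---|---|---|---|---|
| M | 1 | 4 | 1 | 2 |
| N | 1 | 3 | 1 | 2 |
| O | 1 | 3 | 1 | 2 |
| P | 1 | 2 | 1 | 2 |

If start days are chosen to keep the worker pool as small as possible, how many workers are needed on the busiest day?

Early-start (M@1, N@1, O@1, P@1) gives peak 12: d1:12  d2:0  d3:0.
Shift N→2, O→3, P→2.
Schedule M@1, N@2, O@3, P@2: d1:4  d2:5  d3:3 — peak 5.

5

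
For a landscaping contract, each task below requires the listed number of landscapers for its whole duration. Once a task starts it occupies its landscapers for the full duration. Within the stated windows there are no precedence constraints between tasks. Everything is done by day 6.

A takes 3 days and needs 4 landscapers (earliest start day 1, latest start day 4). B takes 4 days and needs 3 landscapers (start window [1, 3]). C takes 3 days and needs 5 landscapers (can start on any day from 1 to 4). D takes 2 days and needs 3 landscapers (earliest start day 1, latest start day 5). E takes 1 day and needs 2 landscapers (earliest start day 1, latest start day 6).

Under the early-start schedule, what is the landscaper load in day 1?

17

At early start, day 1 has: A, B, C, D, E.
Demand: 4 + 3 + 5 + 3 + 2 = 17.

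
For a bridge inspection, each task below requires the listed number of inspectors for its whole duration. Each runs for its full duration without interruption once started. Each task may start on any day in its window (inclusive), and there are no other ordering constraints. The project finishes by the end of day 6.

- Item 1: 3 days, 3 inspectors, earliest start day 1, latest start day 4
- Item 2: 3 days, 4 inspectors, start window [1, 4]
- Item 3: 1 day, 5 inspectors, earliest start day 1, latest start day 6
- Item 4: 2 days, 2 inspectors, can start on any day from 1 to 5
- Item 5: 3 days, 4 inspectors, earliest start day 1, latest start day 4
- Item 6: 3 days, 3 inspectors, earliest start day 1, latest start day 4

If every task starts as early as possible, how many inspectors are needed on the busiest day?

Early-start schedule: Item 1@1, Item 2@1, Item 3@1, Item 4@1, Item 5@1, Item 6@1.
Load per day: day 1: 21, day 2: 16, day 3: 14, day 4: 0, day 5: 0, day 6: 0.
Peak is 21.

21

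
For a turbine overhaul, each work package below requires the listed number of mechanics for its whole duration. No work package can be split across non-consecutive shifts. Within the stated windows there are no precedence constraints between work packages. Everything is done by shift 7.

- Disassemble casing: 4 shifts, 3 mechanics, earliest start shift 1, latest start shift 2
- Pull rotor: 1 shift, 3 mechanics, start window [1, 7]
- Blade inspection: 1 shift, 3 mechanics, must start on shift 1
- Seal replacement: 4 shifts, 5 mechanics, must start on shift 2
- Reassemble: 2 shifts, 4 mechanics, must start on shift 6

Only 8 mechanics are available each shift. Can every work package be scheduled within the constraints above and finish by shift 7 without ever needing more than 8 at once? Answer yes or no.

yes

Schedule Disassemble casing@1, Pull rotor@5, Blade inspection@1, Seal replacement@2, Reassemble@6: s1:6  s2:8  s3:8  s4:8  s5:8  s6:4  s7:4 — peak 8 ≤ 8.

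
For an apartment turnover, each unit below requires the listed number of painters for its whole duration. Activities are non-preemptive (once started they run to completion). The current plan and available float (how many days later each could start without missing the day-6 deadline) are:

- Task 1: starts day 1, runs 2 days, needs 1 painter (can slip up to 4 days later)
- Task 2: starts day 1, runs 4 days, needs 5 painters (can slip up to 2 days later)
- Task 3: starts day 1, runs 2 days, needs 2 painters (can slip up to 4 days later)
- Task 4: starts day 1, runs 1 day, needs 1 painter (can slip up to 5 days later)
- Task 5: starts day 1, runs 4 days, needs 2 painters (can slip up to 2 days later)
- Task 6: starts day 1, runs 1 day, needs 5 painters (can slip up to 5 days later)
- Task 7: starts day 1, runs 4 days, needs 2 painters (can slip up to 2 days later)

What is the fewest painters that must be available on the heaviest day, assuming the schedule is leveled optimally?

9

Early-start (Task 1@1, Task 2@1, Task 3@1, Task 4@1, Task 5@1, Task 6@1, Task 7@1) gives peak 18: d1:18  d2:12  d3:9  d4:9  d5:0  d6:0.
Shift Task 5→3, Task 6→5, Task 7→3.
Schedule Task 1@1, Task 2@1, Task 3@1, Task 4@1, Task 5@3, Task 6@5, Task 7@3: d1:9  d2:8  d3:9  d4:9  d5:9  d6:4 — peak 9.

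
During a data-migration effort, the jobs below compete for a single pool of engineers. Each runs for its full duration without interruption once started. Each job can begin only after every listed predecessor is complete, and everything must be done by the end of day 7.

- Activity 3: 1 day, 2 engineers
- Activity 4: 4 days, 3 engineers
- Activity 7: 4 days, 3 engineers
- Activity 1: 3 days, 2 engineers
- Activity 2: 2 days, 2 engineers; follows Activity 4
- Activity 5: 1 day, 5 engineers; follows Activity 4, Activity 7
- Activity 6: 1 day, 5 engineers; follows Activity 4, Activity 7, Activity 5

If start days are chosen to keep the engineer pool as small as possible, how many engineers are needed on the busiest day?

Early-start (Activity 3@1, Activity 4@1, Activity 7@1, Activity 1@1, Activity 2@5, Activity 5@5, Activity 6@6) gives peak 10: d1:10  d2:8  d3:8  d4:6  d5:7  d6:7  d7:0.
Shift Activity 1→2.
Schedule Activity 3@1, Activity 4@1, Activity 7@1, Activity 1@2, Activity 2@5, Activity 5@5, Activity 6@6: d1:8  d2:8  d3:8  d4:8  d5:7  d6:7  d7:0 — peak 8.

8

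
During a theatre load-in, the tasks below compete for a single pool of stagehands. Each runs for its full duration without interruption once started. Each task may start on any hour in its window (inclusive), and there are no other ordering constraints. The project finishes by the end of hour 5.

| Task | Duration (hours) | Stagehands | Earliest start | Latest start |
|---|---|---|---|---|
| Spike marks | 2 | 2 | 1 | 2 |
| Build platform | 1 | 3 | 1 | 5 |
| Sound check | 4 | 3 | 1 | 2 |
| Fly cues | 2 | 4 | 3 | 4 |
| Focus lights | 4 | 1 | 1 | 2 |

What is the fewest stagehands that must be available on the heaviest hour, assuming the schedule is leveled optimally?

8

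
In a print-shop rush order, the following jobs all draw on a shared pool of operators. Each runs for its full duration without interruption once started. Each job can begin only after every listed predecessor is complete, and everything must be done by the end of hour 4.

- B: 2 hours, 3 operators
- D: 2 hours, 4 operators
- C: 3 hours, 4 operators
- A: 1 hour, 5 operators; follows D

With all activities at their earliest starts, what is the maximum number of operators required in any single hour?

11

Early-start schedule: B@1, D@1, C@1, A@3.
Load per hour: hour 1: 11, hour 2: 11, hour 3: 9, hour 4: 0.
Peak is 11.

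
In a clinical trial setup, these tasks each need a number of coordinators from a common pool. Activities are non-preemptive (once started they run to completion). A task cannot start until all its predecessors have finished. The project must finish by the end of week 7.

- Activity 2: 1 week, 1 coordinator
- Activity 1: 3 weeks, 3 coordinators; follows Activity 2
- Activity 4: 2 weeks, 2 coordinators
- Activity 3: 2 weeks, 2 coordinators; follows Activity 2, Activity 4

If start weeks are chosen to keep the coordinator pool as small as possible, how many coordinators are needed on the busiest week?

3

Early-start (Activity 2@1, Activity 1@2, Activity 4@1, Activity 3@3) gives peak 5: w1:3  w2:5  w3:5  w4:5  w5:0  w6:0  w7:0.
Shift Activity 1→3, Activity 3→6.
Schedule Activity 2@1, Activity 1@3, Activity 4@1, Activity 3@6: w1:3  w2:2  w3:3  w4:3  w5:3  w6:2  w7:2 — peak 3.
Total coordinator-weeks = 18 over 7 weeks ⇒ peak ≥ ⌈18/7⌉ = 3, so 3 is optimal.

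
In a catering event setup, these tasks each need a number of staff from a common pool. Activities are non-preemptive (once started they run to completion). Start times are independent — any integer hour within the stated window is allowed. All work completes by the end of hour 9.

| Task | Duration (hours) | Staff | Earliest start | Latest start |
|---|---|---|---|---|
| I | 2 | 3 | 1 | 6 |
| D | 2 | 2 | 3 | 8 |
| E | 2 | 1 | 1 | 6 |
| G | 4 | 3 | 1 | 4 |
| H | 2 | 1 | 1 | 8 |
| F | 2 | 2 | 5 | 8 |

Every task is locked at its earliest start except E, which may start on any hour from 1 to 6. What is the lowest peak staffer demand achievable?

E@1: h1:8  h2:8  h3:5  h4:5  h5:2  h6:2  h7:0  h8:0  h9:0 → peak 8
E@2: h1:7  h2:8  h3:6  h4:5  h5:2  h6:2  h7:0  h8:0  h9:0 → peak 8
E@3: h1:7  h2:7  h3:6  h4:6  h5:2  h6:2  h7:0  h8:0  h9:0 → peak 7
E@4: h1:7  h2:7  h3:5  h4:6  h5:3  h6:2  h7:0  h8:0  h9:0 → peak 7
E@5: h1:7  h2:7  h3:5  h4:5  h5:3  h6:3  h7:0  h8:0  h9:0 → peak 7
E@6: h1:7  h2:7  h3:5  h4:5  h5:2  h6:3  h7:1  h8:0  h9:0 → peak 7
Best is E@3, peak 7.

7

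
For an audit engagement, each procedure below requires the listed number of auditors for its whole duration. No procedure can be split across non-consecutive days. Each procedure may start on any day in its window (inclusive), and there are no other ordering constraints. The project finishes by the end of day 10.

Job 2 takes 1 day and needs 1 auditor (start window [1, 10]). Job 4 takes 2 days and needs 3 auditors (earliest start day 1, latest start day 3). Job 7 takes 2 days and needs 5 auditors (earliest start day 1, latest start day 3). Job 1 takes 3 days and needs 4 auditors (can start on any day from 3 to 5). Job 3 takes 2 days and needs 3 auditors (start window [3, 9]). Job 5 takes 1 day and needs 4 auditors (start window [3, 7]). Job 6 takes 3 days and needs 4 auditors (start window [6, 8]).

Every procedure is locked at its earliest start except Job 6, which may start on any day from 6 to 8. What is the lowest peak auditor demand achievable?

Job 6@6: d1:9  d2:8  d3:11  d4:7  d5:4  d6:4  d7:4  d8:4  d9:0  d10:0 → peak 11
Job 6@7: d1:9  d2:8  d3:11  d4:7  d5:4  d6:0  d7:4  d8:4  d9:4  d10:0 → peak 11
Job 6@8: d1:9  d2:8  d3:11  d4:7  d5:4  d6:0  d7:0  d8:4  d9:4  d10:4 → peak 11
Best is Job 6@6, peak 11.

11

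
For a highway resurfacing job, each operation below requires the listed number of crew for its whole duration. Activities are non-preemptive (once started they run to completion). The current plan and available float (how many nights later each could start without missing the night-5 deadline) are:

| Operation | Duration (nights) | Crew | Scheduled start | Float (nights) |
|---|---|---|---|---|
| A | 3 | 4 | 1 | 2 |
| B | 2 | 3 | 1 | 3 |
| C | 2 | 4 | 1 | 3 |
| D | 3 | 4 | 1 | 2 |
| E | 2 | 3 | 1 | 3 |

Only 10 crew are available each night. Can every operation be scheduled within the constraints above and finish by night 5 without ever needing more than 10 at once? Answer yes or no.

Schedule A@1, B@1, C@4, D@3, E@1: n1:10  n2:10  n3:8  n4:8  n5:8 — peak 10 ≤ 10.

yes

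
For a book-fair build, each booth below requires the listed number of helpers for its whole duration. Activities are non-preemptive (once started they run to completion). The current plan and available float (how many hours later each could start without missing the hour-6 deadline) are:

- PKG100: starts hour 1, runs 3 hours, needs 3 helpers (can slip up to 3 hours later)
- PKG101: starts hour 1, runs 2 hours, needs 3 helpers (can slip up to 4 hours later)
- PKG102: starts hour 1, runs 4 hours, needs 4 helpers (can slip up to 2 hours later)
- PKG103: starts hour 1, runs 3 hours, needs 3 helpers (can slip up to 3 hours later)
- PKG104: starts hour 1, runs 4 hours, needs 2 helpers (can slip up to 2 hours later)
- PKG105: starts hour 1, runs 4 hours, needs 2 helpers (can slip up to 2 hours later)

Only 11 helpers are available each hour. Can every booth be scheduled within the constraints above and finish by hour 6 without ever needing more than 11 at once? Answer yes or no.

yes

Schedule PKG100@1, PKG101@1, PKG102@1, PKG103@4, PKG104@3, PKG105@3: h1:10  h2:10  h3:11  h4:11  h5:7  h6:7 — peak 11 ≤ 11.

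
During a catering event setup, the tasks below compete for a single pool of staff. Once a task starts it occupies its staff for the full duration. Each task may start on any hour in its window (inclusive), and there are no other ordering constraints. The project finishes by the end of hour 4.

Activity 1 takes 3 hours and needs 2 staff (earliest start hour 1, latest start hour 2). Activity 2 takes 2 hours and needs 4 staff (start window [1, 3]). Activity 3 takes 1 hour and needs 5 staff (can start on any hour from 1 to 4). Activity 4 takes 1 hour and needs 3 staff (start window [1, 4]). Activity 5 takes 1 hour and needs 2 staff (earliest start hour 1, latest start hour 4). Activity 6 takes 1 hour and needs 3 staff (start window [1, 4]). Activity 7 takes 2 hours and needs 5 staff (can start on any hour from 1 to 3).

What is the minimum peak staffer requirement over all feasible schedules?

10

Early-start (Activity 1@1, Activity 2@1, Activity 3@1, Activity 4@1, Activity 5@1, Activity 6@1, Activity 7@1) gives peak 24: h1:24  h2:11  h3:2  h4:0.
Shift Activity 3→4, Activity 5→2, Activity 6→3, Activity 7→3.
Schedule Activity 1@1, Activity 2@1, Activity 3@4, Activity 4@1, Activity 5@2, Activity 6@3, Activity 7@3: h1:9  h2:8  h3:10  h4:10 — peak 10.
Total staffer-hours = 37 over 4 hours ⇒ peak ≥ ⌈37/4⌉ = 10, so 10 is optimal.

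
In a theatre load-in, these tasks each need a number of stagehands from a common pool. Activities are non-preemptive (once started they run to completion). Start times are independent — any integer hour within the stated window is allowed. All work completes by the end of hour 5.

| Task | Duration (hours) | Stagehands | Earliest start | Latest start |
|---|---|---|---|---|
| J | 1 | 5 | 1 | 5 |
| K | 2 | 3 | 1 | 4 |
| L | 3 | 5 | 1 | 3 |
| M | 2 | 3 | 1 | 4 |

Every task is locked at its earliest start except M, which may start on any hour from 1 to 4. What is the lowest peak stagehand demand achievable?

13

M@1: h1:16  h2:11  h3:5  h4:0  h5:0 → peak 16
M@2: h1:13  h2:11  h3:8  h4:0  h5:0 → peak 13
M@3: h1:13  h2:8  h3:8  h4:3  h5:0 → peak 13
M@4: h1:13  h2:8  h3:5  h4:3  h5:3 → peak 13
Best is M@2, peak 13.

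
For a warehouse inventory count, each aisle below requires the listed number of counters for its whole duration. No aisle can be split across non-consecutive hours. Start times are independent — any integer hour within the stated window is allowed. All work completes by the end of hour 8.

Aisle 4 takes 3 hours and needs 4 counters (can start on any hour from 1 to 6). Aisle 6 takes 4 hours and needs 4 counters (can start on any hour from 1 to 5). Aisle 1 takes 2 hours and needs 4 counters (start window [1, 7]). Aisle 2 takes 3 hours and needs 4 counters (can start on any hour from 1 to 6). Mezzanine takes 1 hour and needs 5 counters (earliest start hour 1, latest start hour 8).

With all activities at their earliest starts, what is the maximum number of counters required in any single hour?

21

Early-start schedule: Aisle 4@1, Aisle 6@1, Aisle 1@1, Aisle 2@1, Mezzanine@1.
Load per hour: hour 1: 21, hour 2: 16, hour 3: 12, hour 4: 4, hour 5: 0, hour 6: 0, hour 7: 0, hour 8: 0.
Peak is 21.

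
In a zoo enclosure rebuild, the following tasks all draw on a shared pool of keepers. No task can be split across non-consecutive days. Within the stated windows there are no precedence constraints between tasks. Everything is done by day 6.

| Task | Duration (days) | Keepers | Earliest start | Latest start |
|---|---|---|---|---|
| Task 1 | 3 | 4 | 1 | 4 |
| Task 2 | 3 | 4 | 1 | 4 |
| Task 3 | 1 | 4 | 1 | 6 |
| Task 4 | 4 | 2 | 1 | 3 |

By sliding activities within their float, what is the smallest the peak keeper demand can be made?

8

Early-start (Task 1@1, Task 2@1, Task 3@1, Task 4@1) gives peak 14: d1:14  d2:10  d3:10  d4:2  d5:0  d6:0.
Shift Task 2→4, Task 4→2.
Schedule Task 1@1, Task 2@4, Task 3@1, Task 4@2: d1:8  d2:6  d3:6  d4:6  d5:6  d6:4 — peak 8.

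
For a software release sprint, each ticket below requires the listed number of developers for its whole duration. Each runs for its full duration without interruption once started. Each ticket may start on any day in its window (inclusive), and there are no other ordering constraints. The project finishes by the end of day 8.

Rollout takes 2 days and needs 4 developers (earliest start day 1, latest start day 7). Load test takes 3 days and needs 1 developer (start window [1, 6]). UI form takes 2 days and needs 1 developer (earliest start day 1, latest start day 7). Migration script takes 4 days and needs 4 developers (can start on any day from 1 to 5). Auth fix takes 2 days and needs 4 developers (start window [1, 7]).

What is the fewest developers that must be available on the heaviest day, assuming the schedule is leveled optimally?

Early-start (Rollout@1, Load test@1, UI form@1, Migration script@1, Auth fix@1) gives peak 14: d1:14  d2:14  d3:5  d4:4  d5:0  d6:0  d7:0  d8:0.
Shift UI form→4, Migration script→3, Auth fix→7.
Schedule Rollout@1, Load test@1, UI form@4, Migration script@3, Auth fix@7: d1:5  d2:5  d3:5  d4:5  d5:5  d6:4  d7:4  d8:4 — peak 5.
Total developer-days = 37 over 8 days ⇒ peak ≥ ⌈37/8⌉ = 5, so 5 is optimal.

5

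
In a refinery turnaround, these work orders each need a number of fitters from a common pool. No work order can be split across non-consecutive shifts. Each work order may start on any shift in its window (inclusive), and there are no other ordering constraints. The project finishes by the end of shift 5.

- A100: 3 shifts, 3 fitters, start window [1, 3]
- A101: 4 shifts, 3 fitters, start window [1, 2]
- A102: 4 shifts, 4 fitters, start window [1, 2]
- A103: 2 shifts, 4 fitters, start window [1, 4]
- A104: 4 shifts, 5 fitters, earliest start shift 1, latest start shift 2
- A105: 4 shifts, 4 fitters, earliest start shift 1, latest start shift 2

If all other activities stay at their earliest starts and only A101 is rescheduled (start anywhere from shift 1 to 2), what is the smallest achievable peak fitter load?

A101@1: s1:23  s2:23  s3:19  s4:16  s5:0 → peak 23
A101@2: s1:20  s2:23  s3:19  s4:16  s5:3 → peak 23
Best is A101@1, peak 23.

23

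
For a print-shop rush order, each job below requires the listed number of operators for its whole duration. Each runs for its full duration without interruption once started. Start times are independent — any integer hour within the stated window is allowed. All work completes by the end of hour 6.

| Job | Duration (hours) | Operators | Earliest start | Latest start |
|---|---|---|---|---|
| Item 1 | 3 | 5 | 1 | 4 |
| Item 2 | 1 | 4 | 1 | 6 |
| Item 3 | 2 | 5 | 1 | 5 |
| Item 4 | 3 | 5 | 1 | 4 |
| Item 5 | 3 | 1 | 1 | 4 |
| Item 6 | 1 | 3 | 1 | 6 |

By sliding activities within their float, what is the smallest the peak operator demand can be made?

10

Early-start (Item 1@1, Item 2@1, Item 3@1, Item 4@1, Item 5@1, Item 6@1) gives peak 23: h1:23  h2:16  h3:11  h4:0  h5:0  h6:0.
Shift Item 3→2, Item 4→4, Item 5→4, Item 6→4.
Schedule Item 1@1, Item 2@1, Item 3@2, Item 4@4, Item 5@4, Item 6@4: h1:9  h2:10  h3:10  h4:9  h5:6  h6:6 — peak 10.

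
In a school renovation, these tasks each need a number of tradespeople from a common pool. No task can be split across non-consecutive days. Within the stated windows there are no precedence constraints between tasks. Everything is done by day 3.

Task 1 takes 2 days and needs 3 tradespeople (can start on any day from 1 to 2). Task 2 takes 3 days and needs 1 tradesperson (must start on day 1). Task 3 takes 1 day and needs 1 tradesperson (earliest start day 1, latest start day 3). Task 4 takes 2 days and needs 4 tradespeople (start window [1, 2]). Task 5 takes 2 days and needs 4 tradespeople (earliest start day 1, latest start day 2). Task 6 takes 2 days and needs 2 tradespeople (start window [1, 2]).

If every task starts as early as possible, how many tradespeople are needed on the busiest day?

15

Early-start schedule: Task 1@1, Task 2@1, Task 3@1, Task 4@1, Task 5@1, Task 6@1.
Load per day: day 1: 15, day 2: 14, day 3: 1.
Peak is 15.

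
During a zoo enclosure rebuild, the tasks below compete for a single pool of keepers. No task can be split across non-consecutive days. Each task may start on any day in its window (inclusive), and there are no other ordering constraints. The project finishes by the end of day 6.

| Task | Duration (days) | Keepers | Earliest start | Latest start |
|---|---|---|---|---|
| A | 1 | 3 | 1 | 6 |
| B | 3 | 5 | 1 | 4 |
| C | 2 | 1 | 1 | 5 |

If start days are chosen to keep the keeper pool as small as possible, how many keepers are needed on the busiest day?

Early-start (A@1, B@1, C@1) gives peak 9: d1:9  d2:6  d3:5  d4:0  d5:0  d6:0.
Shift B→2, C→5.
Schedule A@1, B@2, C@5: d1:3  d2:5  d3:5  d4:5  d5:1  d6:1 — peak 5.

5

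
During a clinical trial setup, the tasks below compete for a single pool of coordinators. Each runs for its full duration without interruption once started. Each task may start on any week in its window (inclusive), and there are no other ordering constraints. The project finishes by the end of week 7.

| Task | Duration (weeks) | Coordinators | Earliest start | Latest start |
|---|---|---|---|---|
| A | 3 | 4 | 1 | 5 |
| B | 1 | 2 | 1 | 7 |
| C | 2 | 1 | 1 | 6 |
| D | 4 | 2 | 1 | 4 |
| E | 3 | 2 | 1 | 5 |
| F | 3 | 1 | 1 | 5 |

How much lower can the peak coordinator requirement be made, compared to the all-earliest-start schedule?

7

Early-start peak: w1:12  w2:10  w3:9  w4:2  w5:0  w6:0  w7:0 ⇒ 12.
Leveled (A@1, B@4, C@1, D@4, E@5, F@3): w1:5  w2:5  w3:5  w4:5  w5:5  w6:4  w7:4 ⇒ 5.
Reduction 12 − 5 = 7.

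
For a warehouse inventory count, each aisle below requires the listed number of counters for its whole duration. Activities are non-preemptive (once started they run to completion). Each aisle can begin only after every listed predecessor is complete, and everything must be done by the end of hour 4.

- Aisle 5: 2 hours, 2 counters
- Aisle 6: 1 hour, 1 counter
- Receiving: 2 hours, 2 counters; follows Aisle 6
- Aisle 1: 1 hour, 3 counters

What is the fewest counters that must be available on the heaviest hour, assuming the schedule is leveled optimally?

Early-start (Aisle 5@1, Aisle 6@1, Receiving@2, Aisle 1@1) gives peak 6: h1:6  h2:4  h3:2  h4:0.
Shift Aisle 1→4.
Schedule Aisle 5@1, Aisle 6@1, Receiving@2, Aisle 1@4: h1:3  h2:4  h3:2  h4:3 — peak 4.

4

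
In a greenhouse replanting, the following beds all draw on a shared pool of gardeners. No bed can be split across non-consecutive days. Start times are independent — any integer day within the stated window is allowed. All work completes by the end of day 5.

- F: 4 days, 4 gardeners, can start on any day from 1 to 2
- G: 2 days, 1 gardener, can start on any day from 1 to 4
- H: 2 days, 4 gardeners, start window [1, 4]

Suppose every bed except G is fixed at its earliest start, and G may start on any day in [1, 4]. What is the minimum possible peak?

G@1: d1:9  d2:9  d3:4  d4:4  d5:0 → peak 9
G@2: d1:8  d2:9  d3:5  d4:4  d5:0 → peak 9
G@3: d1:8  d2:8  d3:5  d4:5  d5:0 → peak 8
G@4: d1:8  d2:8  d3:4  d4:5  d5:1 → peak 8
Best is G@3, peak 8.

8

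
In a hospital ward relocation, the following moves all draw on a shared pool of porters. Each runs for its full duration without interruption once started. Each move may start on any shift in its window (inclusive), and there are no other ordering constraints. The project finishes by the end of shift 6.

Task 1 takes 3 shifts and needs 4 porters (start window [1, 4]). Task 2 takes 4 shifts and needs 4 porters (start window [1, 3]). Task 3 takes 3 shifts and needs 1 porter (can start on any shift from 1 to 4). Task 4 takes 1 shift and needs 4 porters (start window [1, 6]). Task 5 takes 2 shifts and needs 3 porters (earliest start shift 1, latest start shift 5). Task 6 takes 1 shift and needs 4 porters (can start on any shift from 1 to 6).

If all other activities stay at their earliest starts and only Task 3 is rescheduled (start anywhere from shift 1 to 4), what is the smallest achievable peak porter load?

Task 3@1: s1:20  s2:12  s3:9  s4:4  s5:0  s6:0 → peak 20
Task 3@2: s1:19  s2:12  s3:9  s4:5  s5:0  s6:0 → peak 19
Task 3@3: s1:19  s2:11  s3:9  s4:5  s5:1  s6:0 → peak 19
Task 3@4: s1:19  s2:11  s3:8  s4:5  s5:1  s6:1 → peak 19
Best is Task 3@2, peak 19.

19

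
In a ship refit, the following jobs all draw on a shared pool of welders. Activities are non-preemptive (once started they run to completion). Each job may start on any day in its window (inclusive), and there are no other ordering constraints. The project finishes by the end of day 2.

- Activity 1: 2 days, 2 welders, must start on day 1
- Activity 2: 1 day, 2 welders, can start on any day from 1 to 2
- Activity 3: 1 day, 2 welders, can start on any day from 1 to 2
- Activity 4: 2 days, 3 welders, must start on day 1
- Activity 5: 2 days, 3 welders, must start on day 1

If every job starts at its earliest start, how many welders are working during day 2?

At early start, day 2 has: Activity 1, Activity 4, Activity 5.
Demand: 2 + 3 + 3 = 8.

8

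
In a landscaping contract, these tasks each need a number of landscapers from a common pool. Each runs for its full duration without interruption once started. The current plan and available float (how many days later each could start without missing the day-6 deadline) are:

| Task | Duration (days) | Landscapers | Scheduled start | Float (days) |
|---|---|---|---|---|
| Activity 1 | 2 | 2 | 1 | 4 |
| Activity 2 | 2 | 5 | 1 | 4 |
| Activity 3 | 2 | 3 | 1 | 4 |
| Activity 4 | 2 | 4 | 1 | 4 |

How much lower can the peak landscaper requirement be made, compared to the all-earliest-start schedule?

Early-start peak: d1:14  d2:14  d3:0  d4:0  d5:0  d6:0 ⇒ 14.
Leveled (Activity 1@1, Activity 2@3, Activity 3@1, Activity 4@5): d1:5  d2:5  d3:5  d4:5  d5:4  d6:4 ⇒ 5.
Reduction 14 − 5 = 9.

9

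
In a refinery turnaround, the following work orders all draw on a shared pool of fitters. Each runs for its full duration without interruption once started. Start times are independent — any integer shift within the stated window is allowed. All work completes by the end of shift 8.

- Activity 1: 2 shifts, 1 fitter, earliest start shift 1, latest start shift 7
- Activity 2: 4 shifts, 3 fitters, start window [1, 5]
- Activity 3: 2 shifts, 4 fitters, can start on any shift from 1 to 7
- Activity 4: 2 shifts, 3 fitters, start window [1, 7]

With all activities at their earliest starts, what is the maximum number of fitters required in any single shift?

11

Early-start schedule: Activity 1@1, Activity 2@1, Activity 3@1, Activity 4@1.
Load per shift: shift 1: 11, shift 2: 11, shift 3: 3, shift 4: 3, shift 5: 0, shift 6: 0, shift 7: 0, shift 8: 0.
Peak is 11.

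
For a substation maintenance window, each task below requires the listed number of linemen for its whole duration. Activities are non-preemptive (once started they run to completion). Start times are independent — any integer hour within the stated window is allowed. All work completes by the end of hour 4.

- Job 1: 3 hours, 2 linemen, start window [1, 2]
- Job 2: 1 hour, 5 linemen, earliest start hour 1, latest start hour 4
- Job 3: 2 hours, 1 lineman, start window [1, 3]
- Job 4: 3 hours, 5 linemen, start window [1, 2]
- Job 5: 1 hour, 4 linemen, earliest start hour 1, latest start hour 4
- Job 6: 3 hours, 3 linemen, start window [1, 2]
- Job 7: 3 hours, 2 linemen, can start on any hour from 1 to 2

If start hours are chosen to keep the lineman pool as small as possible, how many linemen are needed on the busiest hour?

13

Early-start (Job 1@1, Job 2@1, Job 3@1, Job 4@1, Job 5@1, Job 6@1, Job 7@1) gives peak 22: h1:22  h2:13  h3:12  h4:0.
Shift Job 5→4, Job 6→2, Job 7→2.
Schedule Job 1@1, Job 2@1, Job 3@1, Job 4@1, Job 5@4, Job 6@2, Job 7@2: h1:13  h2:13  h3:12  h4:9 — peak 13.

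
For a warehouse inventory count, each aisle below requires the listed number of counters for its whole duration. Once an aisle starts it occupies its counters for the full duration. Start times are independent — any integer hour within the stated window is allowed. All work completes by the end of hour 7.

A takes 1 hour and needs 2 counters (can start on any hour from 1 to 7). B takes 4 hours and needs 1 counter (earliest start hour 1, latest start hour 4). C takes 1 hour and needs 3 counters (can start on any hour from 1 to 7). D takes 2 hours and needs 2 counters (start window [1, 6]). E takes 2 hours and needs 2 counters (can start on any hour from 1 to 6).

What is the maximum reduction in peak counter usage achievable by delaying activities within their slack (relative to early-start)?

7

Early-start peak: h1:10  h2:5  h3:1  h4:1  h5:0  h6:0  h7:0 ⇒ 10.
Leveled (A@1, B@1, C@5, D@2, E@6): h1:3  h2:3  h3:3  h4:1  h5:3  h6:2  h7:2 ⇒ 3.
Reduction 10 − 3 = 7.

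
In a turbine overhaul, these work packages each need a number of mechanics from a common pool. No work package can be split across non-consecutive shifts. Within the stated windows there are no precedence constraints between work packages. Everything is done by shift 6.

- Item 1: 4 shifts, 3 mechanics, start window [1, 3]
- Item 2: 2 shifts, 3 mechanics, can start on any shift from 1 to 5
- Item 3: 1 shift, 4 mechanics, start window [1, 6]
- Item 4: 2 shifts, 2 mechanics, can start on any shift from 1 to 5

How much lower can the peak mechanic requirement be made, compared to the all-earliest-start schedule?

Early-start peak: s1:12  s2:8  s3:3  s4:3  s5:0  s6:0 ⇒ 12.
Leveled (Item 1@1, Item 2@1, Item 3@5, Item 4@3): s1:6  s2:6  s3:5  s4:5  s5:4  s6:0 ⇒ 6.
Reduction 12 − 6 = 6.

6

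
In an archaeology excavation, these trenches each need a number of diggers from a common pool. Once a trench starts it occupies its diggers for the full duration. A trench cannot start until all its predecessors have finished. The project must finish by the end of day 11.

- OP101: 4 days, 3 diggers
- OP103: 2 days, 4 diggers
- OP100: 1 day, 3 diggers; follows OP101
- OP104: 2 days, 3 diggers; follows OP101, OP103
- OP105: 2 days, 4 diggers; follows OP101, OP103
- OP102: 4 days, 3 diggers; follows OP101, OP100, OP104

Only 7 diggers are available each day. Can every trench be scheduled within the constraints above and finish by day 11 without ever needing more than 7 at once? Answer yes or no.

yes

Schedule OP101@1, OP103@1, OP100@5, OP104@5, OP105@6, OP102@7: d1:7  d2:7  d3:3  d4:3  d5:6  d6:7  d7:7  d8:3  d9:3  d10:3  d11:0 — peak 7 ≤ 7.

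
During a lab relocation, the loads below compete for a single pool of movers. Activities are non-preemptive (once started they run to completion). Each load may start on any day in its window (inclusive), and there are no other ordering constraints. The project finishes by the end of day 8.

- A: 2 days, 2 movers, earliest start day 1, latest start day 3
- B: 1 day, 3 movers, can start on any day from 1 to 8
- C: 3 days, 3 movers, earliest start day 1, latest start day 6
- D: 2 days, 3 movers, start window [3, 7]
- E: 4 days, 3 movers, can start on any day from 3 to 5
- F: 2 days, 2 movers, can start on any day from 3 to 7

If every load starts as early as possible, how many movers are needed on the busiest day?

Early-start schedule: A@1, B@1, C@1, D@3, E@3, F@3.
Load per day: day 1: 8, day 2: 5, day 3: 11, day 4: 8, day 5: 3, day 6: 3, day 7: 0, day 8: 0.
Peak is 11.

11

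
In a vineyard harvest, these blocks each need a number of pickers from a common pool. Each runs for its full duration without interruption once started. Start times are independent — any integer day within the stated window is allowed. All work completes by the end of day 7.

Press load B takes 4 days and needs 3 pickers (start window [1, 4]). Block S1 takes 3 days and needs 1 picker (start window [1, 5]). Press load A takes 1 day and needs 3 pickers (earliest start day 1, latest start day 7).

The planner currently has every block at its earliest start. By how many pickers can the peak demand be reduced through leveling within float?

Early-start peak: d1:7  d2:4  d3:4  d4:3  d5:0  d6:0  d7:0 ⇒ 7.
Leveled (Press load B@1, Block S1@1, Press load A@5): d1:4  d2:4  d3:4  d4:3  d5:3  d6:0  d7:0 ⇒ 4.
Reduction 7 − 4 = 3.

3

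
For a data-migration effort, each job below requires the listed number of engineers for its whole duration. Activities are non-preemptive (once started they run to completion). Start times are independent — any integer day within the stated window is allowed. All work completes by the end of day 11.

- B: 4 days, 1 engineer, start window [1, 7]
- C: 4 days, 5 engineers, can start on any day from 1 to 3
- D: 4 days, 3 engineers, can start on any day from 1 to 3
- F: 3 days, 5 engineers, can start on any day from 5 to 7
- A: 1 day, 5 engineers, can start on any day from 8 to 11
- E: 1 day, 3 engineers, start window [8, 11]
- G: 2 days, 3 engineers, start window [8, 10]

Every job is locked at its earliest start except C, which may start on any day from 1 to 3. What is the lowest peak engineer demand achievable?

C@1: d1:9  d2:9  d3:9  d4:9  d5:5  d6:5  d7:5  d8:11  d9:3  d10:0  d11:0 → peak 11
C@2: d1:4  d2:9  d3:9  d4:9  d5:10  d6:5  d7:5  d8:11  d9:3  d10:0  d11:0 → peak 11
C@3: d1:4  d2:4  d3:9  d4:9  d5:10  d6:10  d7:5  d8:11  d9:3  d10:0  d11:0 → peak 11
Best is C@1, peak 11.

11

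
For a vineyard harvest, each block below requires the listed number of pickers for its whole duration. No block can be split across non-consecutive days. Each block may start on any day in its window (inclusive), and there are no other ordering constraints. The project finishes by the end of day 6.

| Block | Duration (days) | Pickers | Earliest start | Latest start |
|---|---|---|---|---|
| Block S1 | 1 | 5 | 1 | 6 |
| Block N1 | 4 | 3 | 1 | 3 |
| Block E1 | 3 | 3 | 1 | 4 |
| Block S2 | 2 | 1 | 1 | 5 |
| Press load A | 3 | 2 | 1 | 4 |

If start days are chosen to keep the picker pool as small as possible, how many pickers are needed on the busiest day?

7

Early-start (Block S1@1, Block N1@1, Block E1@1, Block S2@1, Press load A@1) gives peak 14: d1:14  d2:9  d3:8  d4:3  d5:0  d6:0.
Shift Block N1→2, Block E1→4, Block S2→2.
Schedule Block S1@1, Block N1@2, Block E1@4, Block S2@2, Press load A@1: d1:7  d2:6  d3:6  d4:6  d5:6  d6:3 — peak 7.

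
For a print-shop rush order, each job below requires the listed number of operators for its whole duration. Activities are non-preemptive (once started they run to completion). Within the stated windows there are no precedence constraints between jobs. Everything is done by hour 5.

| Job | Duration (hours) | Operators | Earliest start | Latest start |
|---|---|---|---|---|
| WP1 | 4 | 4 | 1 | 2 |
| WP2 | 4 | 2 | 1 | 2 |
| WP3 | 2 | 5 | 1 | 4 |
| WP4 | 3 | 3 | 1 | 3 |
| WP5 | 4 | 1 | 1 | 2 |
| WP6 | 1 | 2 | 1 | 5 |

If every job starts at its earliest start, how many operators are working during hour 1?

At early start, hour 1 has: WP1, WP2, WP3, WP4, WP5, WP6.
Demand: 4 + 2 + 5 + 3 + 1 + 2 = 17.

17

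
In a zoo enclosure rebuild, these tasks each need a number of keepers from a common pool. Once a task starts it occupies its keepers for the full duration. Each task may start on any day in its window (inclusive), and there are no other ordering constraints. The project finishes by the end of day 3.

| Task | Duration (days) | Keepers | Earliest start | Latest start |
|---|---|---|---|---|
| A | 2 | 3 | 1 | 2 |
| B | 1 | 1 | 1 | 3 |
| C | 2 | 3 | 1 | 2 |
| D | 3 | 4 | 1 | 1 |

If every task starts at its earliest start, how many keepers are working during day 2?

10

At early start, day 2 has: A, C, D.
Demand: 3 + 3 + 4 = 10.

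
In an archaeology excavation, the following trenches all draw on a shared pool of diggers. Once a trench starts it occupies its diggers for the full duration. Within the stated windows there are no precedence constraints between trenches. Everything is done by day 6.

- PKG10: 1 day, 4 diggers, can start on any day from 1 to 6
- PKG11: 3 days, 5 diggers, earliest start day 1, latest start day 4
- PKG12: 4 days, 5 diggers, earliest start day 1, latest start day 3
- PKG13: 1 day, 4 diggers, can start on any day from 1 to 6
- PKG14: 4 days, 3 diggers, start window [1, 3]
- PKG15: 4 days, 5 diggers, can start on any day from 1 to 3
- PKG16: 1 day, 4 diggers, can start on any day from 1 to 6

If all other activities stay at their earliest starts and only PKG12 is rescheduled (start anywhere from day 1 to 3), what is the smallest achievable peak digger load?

25

PKG12@1: d1:30  d2:18  d3:18  d4:13  d5:0  d6:0 → peak 30
PKG12@2: d1:25  d2:18  d3:18  d4:13  d5:5  d6:0 → peak 25
PKG12@3: d1:25  d2:13  d3:18  d4:13  d5:5  d6:5 → peak 25
Best is PKG12@2, peak 25.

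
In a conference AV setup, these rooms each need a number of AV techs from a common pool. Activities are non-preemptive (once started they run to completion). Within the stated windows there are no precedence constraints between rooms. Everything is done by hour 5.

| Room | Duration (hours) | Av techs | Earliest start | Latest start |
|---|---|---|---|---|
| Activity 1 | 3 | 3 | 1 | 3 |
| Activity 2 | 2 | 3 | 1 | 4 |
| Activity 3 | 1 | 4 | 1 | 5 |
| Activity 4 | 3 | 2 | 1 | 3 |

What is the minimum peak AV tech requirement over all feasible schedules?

Early-start (Activity 1@1, Activity 2@1, Activity 3@1, Activity 4@1) gives peak 12: h1:12  h2:8  h3:5  h4:0  h5:0.
Shift Activity 3→4, Activity 4→3.
Schedule Activity 1@1, Activity 2@1, Activity 3@4, Activity 4@3: h1:6  h2:6  h3:5  h4:6  h5:2 — peak 6.

6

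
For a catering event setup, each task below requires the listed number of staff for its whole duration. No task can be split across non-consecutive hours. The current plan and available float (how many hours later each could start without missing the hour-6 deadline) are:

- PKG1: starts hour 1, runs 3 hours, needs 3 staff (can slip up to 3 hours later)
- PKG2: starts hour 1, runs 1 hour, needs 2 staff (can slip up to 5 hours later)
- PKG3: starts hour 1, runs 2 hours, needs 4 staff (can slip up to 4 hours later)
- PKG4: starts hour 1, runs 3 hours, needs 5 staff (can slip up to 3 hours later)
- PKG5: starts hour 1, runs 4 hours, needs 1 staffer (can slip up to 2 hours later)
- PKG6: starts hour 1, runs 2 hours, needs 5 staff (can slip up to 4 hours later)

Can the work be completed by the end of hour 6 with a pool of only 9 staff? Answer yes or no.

Schedule PKG1@1, PKG2@1, PKG3@5, PKG4@2, PKG5@1, PKG6@5: h1:6  h2:9  h3:9  h4:6  h5:9  h6:9 — peak 9 ≤ 9.

yes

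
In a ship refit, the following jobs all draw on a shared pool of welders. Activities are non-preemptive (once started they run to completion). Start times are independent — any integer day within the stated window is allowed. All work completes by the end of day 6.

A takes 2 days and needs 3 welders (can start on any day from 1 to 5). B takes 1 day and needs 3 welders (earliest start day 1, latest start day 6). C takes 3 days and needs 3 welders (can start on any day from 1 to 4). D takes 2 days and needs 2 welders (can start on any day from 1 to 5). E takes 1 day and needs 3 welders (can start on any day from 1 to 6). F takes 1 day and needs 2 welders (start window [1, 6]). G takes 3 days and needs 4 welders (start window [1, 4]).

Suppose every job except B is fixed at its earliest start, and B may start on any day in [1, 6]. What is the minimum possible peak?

B@1: d1:20  d2:12  d3:7  d4:0  d5:0  d6:0 → peak 20
B@2: d1:17  d2:15  d3:7  d4:0  d5:0  d6:0 → peak 17
B@3: d1:17  d2:12  d3:10  d4:0  d5:0  d6:0 → peak 17
B@4: d1:17  d2:12  d3:7  d4:3  d5:0  d6:0 → peak 17
B@5: d1:17  d2:12  d3:7  d4:0  d5:3  d6:0 → peak 17
B@6: d1:17  d2:12  d3:7  d4:0  d5:0  d6:3 → peak 17
Best is B@2, peak 17.

17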